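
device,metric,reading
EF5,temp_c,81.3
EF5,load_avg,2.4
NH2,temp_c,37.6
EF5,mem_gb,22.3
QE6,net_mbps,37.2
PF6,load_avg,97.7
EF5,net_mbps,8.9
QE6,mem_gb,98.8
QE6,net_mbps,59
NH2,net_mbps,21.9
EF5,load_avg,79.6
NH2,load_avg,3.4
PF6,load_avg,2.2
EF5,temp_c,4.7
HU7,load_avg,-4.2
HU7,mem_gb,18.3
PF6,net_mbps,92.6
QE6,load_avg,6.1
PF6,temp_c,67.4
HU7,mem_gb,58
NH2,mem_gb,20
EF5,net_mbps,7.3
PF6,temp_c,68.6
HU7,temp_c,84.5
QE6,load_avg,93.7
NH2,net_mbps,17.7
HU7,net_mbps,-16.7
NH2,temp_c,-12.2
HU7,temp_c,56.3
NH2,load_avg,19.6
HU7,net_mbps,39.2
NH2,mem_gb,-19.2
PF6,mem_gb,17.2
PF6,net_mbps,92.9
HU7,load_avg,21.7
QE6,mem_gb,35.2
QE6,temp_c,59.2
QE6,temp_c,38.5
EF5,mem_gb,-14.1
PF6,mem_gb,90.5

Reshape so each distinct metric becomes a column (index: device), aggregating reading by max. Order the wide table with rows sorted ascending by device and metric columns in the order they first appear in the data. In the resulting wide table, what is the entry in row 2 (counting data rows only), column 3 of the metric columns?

58

With rows sorted ascending by device, row 2 is device=HU7. metric columns in first-appearance order: temp_c, load_avg, mem_gb, net_mbps; column 3 is mem_gb.
Long rows with device=HU7, metric=mem_gb: max(18.3, 58) = 58.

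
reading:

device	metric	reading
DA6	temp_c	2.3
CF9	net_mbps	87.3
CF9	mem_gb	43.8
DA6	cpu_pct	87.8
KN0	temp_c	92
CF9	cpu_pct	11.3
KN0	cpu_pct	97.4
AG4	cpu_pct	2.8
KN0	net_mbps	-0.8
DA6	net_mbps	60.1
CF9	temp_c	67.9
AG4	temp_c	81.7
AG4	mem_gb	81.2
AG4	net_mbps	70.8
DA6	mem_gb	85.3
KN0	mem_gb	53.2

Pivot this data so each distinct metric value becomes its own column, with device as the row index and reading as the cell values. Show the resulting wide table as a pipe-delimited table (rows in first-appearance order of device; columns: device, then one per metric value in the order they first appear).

| device | temp_c | net_mbps | mem_gb | cpu_pct |
| DA6 | 2.3 | 60.1 | 85.3 | 87.8 |
| CF9 | 67.9 | 87.3 | 43.8 | 11.3 |
| KN0 | 92 | -0.8 | 53.2 | 97.4 |
| AG4 | 81.7 | 70.8 | 81.2 | 2.8 |

Columns: device plus the 4 distinct metric values (temp_c, net_mbps, mem_gb, cpu_pct).
For example, row DA6 column temp_c takes reading=2.3 from the long row (DA6, temp_c).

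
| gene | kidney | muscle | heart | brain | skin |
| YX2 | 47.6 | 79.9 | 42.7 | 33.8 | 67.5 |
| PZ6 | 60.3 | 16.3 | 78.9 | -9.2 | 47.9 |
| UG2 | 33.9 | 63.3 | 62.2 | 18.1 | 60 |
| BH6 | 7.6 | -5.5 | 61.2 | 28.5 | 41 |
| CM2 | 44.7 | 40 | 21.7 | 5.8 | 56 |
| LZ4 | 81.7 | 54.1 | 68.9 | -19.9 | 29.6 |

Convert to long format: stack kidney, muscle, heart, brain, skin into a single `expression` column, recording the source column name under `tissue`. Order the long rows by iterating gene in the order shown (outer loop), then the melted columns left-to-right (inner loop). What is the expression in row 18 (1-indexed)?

61.2

30 rows total (6 × 5). Row 18: index ⌊(18-1)/5⌋ = 3 into gene → BH6; (18-1) mod 5 = 2 into the melted columns → heart.
So row 18 is (BH6, heart, 61.2); expression = 61.2.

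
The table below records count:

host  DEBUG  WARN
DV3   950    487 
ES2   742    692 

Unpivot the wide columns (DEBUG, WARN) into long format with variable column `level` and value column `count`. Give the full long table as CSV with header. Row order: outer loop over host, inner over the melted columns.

Each (host, column) pair becomes one row: 2 × 2 = 4 rows.
For example, (DV3, DEBUG) → count=950.

host,level,count
DV3,DEBUG,950
DV3,WARN,487
ES2,DEBUG,742
ES2,WARN,692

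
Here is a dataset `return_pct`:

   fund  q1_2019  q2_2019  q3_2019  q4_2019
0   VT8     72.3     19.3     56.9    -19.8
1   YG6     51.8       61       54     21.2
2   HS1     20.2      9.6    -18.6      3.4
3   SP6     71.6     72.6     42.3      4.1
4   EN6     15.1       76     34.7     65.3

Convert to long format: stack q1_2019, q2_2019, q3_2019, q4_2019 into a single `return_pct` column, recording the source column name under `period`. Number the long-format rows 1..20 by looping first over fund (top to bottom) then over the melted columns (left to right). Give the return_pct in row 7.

54

20 rows total (5 × 4). Row 7: index ⌊(7-1)/4⌋ = 1 into fund → YG6; (7-1) mod 4 = 2 into the melted columns → q3_2019.
So row 7 is (YG6, q3_2019, 54); return_pct = 54.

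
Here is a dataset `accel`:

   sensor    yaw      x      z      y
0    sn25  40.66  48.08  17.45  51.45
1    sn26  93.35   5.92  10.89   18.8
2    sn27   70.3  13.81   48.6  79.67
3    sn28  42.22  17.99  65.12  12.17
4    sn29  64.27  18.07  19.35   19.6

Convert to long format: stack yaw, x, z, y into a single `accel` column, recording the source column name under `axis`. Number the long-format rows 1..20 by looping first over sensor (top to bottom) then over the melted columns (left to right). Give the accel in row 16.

12.17

20 rows total (5 × 4). Row 16: index ⌊(16-1)/4⌋ = 3 into sensor → sn28; (16-1) mod 4 = 3 into the melted columns → y.
So row 16 is (sn28, y, 12.17); accel = 12.17.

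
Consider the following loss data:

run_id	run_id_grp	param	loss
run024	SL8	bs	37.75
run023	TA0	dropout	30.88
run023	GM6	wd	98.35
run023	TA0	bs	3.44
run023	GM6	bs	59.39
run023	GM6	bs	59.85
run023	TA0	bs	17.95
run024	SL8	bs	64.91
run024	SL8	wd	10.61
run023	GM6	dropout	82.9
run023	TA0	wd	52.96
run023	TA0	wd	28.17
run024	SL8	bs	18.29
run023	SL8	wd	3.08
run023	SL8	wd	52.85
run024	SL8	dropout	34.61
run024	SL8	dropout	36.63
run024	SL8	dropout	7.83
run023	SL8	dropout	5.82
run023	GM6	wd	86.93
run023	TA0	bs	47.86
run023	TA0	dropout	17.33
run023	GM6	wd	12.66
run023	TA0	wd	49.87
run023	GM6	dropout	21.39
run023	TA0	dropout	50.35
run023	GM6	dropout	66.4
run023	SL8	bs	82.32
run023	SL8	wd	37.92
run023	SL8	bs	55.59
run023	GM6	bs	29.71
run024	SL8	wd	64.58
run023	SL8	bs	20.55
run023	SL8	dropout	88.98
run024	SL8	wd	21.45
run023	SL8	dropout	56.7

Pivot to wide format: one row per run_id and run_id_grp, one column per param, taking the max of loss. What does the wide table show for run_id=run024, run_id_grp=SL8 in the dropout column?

Rows with run_id=run024, run_id_grp=SL8 and param=dropout: loss values are 34.61, 36.63, 7.83.
max(34.61, 36.63, 7.83) = 36.63.

36.63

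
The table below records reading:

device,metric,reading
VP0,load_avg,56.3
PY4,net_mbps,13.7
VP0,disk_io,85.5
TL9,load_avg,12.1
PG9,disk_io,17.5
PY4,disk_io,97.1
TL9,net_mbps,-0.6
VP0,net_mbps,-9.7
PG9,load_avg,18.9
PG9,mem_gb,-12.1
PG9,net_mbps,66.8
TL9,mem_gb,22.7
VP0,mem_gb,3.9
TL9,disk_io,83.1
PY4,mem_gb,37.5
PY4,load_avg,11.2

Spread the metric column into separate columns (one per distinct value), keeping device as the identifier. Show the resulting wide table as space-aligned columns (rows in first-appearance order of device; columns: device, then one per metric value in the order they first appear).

device  load_avg  net_mbps  disk_io  mem_gb
VP0     56.3      -9.7      85.5     3.9   
PY4     11.2      13.7      97.1     37.5  
TL9     12.1      -0.6      83.1     22.7  
PG9     18.9      66.8      17.5     -12.1 

Columns: device plus the 4 distinct metric values (load_avg, net_mbps, disk_io, mem_gb).
For example, row VP0 column load_avg takes reading=56.3 from the long row (VP0, load_avg).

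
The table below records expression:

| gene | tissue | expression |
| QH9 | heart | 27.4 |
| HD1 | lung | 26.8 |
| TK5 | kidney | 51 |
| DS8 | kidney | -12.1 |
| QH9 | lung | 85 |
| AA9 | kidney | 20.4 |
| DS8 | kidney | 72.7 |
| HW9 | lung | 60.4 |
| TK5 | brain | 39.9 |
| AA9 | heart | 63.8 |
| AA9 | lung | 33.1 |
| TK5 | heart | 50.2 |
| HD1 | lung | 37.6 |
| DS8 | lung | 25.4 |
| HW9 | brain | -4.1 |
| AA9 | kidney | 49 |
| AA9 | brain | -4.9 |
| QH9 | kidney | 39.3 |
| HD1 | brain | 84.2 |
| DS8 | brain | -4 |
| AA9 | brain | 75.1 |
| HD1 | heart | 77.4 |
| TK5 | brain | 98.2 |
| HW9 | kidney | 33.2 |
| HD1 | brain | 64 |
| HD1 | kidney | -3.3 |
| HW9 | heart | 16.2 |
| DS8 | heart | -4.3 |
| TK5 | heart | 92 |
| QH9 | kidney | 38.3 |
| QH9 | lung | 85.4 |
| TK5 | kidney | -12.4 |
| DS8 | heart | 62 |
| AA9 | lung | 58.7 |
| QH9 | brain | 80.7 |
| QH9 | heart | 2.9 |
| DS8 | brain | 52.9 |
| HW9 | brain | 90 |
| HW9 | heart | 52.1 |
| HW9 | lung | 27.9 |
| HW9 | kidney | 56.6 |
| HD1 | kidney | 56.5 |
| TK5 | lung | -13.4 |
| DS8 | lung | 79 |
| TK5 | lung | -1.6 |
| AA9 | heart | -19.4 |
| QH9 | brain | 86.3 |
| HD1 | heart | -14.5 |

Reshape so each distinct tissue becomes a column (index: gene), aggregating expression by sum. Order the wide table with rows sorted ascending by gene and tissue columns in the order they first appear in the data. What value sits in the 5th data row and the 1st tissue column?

30.3

With rows sorted ascending by gene, row 5 is gene=QH9. tissue columns in first-appearance order: heart, lung, kidney, brain; column 1 is heart.
Long rows with gene=QH9, tissue=heart: 27.4 + 2.9 = 30.3.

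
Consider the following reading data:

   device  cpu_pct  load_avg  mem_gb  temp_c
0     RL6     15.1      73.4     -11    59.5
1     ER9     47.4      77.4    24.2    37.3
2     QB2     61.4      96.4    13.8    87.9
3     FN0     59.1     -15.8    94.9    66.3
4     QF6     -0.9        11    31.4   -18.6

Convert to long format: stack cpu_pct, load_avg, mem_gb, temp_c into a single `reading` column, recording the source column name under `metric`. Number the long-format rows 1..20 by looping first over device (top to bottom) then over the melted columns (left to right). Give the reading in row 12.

87.9

20 rows total (5 × 4). Row 12: index ⌊(12-1)/4⌋ = 2 into device → QB2; (12-1) mod 4 = 3 into the melted columns → temp_c.
So row 12 is (QB2, temp_c, 87.9); reading = 87.9.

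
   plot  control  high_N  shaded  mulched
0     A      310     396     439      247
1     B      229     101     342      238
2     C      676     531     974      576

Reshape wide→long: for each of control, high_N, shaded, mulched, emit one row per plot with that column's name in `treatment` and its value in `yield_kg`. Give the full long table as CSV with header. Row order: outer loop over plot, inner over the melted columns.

plot,treatment,yield_kg
A,control,310
A,high_N,396
A,shaded,439
A,mulched,247
B,control,229
B,high_N,101
B,shaded,342
B,mulched,238
C,control,676
C,high_N,531
C,shaded,974
C,mulched,576

Each (plot, column) pair becomes one row: 3 × 4 = 12 rows.
For example, (A, control) → yield_kg=310.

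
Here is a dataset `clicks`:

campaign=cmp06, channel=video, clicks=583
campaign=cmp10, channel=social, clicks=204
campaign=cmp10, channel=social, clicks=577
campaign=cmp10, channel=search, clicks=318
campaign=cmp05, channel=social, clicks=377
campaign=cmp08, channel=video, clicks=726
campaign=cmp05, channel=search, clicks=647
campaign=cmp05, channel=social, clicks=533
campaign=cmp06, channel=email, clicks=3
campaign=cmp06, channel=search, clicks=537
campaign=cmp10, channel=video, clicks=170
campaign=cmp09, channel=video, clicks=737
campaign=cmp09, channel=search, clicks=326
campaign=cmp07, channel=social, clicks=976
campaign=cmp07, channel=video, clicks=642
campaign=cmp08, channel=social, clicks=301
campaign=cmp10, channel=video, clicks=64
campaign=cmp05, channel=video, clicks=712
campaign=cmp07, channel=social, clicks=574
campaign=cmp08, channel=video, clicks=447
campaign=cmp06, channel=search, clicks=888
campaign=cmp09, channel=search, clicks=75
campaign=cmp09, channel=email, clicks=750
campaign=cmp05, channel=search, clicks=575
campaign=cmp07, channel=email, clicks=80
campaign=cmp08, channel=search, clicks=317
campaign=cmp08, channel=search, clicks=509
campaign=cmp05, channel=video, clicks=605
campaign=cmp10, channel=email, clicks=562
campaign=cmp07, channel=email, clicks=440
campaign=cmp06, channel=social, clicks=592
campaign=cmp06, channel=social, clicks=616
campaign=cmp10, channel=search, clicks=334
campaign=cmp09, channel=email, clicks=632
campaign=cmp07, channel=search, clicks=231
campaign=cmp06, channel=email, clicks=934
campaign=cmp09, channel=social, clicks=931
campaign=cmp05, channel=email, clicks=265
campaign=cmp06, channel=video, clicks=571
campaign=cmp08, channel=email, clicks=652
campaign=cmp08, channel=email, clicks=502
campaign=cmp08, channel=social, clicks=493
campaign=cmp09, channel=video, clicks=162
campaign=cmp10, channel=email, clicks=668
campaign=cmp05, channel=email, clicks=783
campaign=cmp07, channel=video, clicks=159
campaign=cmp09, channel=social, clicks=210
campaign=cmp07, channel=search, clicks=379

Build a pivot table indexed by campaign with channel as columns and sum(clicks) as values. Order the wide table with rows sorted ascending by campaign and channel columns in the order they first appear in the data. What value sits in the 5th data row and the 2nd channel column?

With rows sorted ascending by campaign, row 5 is campaign=cmp09. channel columns in first-appearance order: video, social, search, email; column 2 is social.
Long rows with campaign=cmp09, channel=social: 931 + 210 = 1141.

1141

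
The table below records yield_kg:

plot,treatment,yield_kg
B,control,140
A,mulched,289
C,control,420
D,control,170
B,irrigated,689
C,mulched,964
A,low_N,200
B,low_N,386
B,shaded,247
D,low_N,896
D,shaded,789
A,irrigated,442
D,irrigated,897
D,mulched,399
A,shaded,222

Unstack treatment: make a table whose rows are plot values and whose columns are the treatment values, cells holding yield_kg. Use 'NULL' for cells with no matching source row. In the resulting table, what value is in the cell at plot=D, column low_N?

The long row with plot=D, treatment=low_N has yield_kg=896.

896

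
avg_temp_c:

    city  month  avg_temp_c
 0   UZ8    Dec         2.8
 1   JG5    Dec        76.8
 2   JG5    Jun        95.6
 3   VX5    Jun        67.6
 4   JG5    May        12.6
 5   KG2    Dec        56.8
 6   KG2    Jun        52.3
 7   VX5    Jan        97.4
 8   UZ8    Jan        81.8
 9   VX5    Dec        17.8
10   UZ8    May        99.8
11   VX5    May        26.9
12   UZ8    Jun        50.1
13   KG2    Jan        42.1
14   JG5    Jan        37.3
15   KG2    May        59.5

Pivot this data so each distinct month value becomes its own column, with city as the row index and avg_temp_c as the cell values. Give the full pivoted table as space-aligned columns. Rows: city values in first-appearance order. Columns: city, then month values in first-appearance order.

Columns: city plus the 4 distinct month values (Dec, Jun, May, Jan).
For example, row UZ8 column Dec takes avg_temp_c=2.8 from the long row (UZ8, Dec).

city  Dec   Jun   May   Jan 
UZ8   2.8   50.1  99.8  81.8
JG5   76.8  95.6  12.6  37.3
VX5   17.8  67.6  26.9  97.4
KG2   56.8  52.3  59.5  42.1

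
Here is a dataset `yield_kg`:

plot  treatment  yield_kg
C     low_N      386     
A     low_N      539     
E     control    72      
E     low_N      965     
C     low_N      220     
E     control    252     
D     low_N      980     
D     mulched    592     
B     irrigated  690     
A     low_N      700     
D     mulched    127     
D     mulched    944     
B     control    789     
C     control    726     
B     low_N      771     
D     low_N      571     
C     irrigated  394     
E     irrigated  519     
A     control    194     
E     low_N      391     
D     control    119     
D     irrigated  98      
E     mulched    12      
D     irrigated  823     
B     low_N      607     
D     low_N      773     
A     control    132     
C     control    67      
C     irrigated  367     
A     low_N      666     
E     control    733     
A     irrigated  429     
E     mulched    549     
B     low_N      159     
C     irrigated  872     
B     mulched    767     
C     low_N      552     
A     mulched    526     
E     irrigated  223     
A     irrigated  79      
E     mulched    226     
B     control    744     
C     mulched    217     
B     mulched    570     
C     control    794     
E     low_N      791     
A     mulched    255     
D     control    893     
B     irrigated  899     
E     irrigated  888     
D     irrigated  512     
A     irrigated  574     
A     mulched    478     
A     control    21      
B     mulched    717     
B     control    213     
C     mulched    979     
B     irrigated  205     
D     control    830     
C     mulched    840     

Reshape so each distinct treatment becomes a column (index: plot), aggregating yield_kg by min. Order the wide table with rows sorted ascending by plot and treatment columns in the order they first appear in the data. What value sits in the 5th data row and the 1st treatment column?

With rows sorted ascending by plot, row 5 is plot=E. treatment columns in first-appearance order: low_N, control, mulched, irrigated; column 1 is low_N.
Long rows with plot=E, treatment=low_N: min(965, 391, 791) = 391.

391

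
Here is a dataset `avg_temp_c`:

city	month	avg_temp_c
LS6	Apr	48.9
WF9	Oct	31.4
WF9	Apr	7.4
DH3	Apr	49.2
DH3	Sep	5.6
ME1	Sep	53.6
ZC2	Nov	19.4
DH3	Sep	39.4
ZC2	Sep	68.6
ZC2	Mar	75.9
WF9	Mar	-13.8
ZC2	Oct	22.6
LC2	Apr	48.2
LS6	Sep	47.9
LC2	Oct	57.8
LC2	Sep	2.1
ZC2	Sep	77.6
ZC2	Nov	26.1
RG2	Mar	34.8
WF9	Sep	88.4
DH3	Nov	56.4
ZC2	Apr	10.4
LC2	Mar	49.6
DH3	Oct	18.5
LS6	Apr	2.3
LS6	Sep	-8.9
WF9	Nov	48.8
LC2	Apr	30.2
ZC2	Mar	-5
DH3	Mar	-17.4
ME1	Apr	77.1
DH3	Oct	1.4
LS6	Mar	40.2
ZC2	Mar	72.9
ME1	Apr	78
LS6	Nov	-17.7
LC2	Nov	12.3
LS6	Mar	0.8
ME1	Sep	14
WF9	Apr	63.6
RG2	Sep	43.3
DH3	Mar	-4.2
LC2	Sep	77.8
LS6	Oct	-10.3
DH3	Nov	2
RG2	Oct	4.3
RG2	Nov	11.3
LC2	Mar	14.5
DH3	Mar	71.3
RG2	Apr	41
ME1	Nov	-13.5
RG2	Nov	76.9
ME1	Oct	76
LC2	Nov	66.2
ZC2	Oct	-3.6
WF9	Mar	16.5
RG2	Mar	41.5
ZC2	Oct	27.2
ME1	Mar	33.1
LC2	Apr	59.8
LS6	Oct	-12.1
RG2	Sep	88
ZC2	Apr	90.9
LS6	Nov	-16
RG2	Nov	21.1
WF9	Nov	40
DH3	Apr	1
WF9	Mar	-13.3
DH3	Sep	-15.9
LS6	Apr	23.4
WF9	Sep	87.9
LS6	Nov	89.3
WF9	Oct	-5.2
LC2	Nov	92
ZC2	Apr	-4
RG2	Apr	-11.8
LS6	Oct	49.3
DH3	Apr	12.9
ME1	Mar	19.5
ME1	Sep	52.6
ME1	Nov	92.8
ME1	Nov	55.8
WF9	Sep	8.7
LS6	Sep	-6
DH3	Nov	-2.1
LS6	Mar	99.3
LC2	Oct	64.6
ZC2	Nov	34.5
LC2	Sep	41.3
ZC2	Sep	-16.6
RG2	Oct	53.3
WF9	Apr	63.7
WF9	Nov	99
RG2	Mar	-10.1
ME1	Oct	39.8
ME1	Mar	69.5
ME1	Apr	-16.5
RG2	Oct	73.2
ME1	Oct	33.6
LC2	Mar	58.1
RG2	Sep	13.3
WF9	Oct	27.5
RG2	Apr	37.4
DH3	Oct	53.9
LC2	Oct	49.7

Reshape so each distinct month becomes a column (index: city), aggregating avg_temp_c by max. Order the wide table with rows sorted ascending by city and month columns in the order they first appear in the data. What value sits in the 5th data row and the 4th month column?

76.9

With rows sorted ascending by city, row 5 is city=RG2. month columns in first-appearance order: Apr, Oct, Sep, Nov, Mar; column 4 is Nov.
Long rows with city=RG2, month=Nov: max(11.3, 76.9, 21.1) = 76.9.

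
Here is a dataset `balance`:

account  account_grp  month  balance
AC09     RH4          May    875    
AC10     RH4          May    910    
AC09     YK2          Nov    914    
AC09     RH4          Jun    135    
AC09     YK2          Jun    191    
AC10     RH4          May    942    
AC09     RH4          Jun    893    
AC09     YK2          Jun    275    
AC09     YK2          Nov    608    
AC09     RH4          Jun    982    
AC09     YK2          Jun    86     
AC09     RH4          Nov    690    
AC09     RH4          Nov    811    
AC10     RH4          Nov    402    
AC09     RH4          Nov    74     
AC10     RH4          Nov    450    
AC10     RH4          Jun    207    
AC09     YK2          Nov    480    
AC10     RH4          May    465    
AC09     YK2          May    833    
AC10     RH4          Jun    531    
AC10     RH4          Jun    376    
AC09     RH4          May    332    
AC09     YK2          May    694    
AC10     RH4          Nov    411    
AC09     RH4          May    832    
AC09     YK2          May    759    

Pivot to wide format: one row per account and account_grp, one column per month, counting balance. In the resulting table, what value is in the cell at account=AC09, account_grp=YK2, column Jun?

3

Rows with account=AC09, account_grp=YK2 and month=Jun: balance values are 191, 275, 86.
3 rows match — count = 3.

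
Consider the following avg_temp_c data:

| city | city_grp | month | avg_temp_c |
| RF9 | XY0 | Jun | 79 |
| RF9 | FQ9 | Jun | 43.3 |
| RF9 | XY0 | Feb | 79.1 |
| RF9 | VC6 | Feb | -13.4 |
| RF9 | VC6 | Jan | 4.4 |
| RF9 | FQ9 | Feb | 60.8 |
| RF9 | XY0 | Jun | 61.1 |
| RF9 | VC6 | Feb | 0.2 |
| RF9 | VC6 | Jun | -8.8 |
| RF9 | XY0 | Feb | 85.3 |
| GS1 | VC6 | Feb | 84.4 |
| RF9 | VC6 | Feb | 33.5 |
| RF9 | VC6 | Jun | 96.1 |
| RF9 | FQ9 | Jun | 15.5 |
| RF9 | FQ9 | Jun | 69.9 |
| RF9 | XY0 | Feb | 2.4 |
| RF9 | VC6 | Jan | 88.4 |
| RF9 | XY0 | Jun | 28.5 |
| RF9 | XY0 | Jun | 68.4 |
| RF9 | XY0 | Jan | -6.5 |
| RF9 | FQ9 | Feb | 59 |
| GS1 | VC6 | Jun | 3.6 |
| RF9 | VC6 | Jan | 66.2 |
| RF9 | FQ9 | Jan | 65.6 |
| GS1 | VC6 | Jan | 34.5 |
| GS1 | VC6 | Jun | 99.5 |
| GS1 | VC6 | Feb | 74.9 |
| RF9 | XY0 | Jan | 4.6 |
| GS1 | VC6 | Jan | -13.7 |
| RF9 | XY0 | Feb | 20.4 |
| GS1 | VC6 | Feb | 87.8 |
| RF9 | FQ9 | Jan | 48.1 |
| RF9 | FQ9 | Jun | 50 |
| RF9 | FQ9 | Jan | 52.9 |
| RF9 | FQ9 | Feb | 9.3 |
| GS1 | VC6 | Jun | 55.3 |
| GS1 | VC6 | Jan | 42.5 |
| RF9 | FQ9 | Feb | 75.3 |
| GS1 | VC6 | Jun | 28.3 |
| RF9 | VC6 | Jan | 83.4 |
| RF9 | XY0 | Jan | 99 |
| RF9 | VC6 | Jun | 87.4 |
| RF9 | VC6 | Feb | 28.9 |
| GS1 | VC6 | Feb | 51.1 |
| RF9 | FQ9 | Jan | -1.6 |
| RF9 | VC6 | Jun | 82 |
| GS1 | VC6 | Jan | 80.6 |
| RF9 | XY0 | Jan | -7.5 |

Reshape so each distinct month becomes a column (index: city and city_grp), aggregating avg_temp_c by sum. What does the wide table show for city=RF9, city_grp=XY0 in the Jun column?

237

Rows with city=RF9, city_grp=XY0 and month=Jun: avg_temp_c values are 79, 61.1, 28.5, 68.4.
79 + 61.1 + 28.5 + 68.4 = 237.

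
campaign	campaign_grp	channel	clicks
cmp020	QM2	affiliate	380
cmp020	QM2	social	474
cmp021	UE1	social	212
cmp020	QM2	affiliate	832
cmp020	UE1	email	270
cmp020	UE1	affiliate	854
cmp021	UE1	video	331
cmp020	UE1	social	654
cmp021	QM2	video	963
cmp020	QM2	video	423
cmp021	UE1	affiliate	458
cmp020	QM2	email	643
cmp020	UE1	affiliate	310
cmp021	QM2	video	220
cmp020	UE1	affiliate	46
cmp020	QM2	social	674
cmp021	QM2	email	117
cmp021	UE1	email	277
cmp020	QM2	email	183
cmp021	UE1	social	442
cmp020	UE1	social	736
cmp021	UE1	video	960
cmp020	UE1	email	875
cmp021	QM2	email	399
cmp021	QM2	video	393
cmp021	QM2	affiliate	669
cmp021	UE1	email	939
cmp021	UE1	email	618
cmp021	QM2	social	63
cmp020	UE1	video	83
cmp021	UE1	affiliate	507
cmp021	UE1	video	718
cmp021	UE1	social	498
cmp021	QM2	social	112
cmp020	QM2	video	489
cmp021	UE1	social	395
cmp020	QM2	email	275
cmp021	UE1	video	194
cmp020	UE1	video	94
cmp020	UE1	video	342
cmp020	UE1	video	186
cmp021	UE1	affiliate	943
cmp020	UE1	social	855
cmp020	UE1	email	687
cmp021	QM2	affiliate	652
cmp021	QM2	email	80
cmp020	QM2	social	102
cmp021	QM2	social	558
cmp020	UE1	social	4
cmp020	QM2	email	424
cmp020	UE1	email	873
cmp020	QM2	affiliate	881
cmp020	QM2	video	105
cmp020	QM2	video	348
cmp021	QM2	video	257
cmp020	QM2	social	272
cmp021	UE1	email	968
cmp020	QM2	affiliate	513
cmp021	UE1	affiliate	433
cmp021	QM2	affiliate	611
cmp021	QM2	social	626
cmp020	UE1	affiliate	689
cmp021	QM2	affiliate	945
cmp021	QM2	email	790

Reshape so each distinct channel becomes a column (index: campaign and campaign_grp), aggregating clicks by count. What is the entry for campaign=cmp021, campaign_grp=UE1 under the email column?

4

Rows with campaign=cmp021, campaign_grp=UE1 and channel=email: clicks values are 277, 939, 618, 968.
4 rows match — count = 4.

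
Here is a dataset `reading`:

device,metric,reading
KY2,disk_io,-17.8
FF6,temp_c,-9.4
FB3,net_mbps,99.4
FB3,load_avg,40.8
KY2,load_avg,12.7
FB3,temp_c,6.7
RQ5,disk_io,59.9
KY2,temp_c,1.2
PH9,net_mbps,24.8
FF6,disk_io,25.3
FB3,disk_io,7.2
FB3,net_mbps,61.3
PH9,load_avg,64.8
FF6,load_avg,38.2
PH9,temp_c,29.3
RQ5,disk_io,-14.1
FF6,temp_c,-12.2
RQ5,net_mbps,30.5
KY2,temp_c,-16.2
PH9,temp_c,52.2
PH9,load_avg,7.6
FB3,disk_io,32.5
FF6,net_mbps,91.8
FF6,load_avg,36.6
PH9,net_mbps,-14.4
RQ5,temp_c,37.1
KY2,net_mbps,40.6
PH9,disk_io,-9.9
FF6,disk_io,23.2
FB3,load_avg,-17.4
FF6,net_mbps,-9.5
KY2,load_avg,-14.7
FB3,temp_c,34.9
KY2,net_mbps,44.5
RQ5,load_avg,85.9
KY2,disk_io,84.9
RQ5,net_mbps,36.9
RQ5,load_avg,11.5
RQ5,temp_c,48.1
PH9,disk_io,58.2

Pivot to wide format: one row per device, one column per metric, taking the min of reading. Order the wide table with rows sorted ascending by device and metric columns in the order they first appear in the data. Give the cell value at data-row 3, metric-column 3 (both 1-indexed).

With rows sorted ascending by device, row 3 is device=KY2. metric columns in first-appearance order: disk_io, temp_c, net_mbps, load_avg; column 3 is net_mbps.
Long rows with device=KY2, metric=net_mbps: min(40.6, 44.5) = 40.6.

40.6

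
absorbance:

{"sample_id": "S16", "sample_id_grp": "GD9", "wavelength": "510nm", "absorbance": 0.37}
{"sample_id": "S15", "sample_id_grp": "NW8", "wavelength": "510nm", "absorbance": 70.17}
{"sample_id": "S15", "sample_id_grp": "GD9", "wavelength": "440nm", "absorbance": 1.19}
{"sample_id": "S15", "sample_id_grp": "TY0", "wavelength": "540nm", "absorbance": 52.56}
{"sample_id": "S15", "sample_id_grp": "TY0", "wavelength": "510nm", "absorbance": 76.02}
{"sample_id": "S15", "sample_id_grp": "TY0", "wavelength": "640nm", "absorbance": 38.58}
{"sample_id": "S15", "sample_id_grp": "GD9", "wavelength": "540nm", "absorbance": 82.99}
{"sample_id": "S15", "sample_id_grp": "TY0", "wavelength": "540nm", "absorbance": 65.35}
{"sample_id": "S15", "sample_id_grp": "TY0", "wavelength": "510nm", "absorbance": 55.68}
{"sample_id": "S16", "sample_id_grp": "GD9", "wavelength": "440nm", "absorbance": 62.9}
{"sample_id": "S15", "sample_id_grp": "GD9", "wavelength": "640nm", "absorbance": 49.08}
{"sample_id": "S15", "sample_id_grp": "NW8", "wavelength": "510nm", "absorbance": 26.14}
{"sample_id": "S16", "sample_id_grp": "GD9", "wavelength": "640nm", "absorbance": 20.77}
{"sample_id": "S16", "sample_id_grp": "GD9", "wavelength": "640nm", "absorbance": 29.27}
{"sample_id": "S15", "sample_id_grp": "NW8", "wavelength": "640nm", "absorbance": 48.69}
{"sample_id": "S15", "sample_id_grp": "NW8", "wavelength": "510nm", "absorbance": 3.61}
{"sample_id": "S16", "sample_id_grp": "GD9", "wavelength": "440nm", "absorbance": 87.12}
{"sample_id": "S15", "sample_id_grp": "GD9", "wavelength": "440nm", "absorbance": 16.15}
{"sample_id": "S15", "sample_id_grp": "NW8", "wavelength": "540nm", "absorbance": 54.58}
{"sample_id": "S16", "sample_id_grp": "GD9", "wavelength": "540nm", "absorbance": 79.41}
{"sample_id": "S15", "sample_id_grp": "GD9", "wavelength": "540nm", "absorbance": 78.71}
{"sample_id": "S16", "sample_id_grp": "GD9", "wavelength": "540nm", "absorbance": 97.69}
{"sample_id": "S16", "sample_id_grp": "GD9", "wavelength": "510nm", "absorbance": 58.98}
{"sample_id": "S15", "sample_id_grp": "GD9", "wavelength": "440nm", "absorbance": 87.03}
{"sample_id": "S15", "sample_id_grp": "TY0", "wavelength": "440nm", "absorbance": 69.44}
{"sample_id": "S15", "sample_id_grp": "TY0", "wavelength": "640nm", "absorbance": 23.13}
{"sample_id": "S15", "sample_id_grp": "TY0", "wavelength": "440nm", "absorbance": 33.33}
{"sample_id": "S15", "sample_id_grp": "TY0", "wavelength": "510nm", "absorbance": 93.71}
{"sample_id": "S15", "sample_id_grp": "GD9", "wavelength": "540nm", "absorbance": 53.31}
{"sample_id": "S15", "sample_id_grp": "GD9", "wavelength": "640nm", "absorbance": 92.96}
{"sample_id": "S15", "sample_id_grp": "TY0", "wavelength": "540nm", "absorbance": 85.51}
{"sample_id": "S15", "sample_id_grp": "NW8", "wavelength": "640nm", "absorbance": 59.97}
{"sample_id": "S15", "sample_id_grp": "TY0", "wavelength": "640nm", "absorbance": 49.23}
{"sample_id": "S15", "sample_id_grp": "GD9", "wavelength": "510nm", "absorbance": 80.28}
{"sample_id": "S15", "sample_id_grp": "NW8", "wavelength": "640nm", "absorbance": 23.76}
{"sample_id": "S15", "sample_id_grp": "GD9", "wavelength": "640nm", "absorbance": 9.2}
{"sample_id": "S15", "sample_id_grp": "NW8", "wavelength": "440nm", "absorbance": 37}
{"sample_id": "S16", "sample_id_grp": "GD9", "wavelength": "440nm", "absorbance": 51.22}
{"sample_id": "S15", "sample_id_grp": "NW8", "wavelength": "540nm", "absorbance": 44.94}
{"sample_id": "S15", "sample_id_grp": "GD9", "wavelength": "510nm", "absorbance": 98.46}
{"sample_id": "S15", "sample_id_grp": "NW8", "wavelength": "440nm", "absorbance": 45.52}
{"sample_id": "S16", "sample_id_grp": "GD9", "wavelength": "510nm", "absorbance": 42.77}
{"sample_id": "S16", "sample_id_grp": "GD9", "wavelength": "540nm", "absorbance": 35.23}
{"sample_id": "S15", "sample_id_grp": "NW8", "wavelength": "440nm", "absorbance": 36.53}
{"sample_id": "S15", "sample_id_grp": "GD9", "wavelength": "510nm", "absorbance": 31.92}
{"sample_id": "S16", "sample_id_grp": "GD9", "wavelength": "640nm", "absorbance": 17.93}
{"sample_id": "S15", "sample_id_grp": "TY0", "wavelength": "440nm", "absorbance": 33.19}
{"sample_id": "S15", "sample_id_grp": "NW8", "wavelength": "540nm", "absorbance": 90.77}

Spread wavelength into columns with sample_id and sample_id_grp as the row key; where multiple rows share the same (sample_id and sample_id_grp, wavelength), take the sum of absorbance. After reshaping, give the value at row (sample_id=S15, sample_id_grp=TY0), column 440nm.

Rows with sample_id=S15, sample_id_grp=TY0 and wavelength=440nm: absorbance values are 69.44, 33.33, 33.19.
69.44 + 33.33 + 33.19 = 135.96.

135.96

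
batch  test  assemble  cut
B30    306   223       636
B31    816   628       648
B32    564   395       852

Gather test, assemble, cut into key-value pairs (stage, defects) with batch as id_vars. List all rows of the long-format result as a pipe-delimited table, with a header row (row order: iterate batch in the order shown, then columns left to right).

| batch | stage | defects |
| B30 | test | 306 |
| B30 | assemble | 223 |
| B30 | cut | 636 |
| B31 | test | 816 |
| B31 | assemble | 628 |
| B31 | cut | 648 |
| B32 | test | 564 |
| B32 | assemble | 395 |
| B32 | cut | 852 |

Each (batch, column) pair becomes one row: 3 × 3 = 9 rows.
For example, (B30, test) → defects=306.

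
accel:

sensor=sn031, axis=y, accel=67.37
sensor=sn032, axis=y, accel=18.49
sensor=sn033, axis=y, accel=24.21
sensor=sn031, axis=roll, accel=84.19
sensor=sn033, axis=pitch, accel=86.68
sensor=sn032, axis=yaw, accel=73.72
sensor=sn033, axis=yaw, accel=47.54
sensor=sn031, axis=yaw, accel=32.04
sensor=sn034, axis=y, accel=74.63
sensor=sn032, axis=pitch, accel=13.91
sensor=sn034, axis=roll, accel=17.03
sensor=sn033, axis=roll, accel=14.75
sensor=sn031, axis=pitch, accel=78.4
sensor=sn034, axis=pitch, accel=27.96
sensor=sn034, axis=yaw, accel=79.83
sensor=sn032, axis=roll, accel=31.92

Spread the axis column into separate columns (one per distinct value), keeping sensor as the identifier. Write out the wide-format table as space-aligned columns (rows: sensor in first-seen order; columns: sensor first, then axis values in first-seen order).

Columns: sensor plus the 4 distinct axis values (y, roll, pitch, yaw).
For example, row sn031 column y takes accel=67.37 from the long row (sn031, y).

sensor  y      roll   pitch  yaw  
sn031   67.37  84.19  78.4   32.04
sn032   18.49  31.92  13.91  73.72
sn033   24.21  14.75  86.68  47.54
sn034   74.63  17.03  27.96  79.83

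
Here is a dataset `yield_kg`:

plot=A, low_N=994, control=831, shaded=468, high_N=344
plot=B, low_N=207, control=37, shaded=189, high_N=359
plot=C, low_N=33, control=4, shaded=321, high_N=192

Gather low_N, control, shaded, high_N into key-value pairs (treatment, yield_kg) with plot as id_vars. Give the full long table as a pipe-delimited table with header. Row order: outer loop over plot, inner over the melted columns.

Each (plot, column) pair becomes one row: 3 × 4 = 12 rows.
For example, (A, low_N) → yield_kg=994.

| plot | treatment | yield_kg |
| A | low_N | 994 |
| A | control | 831 |
| A | shaded | 468 |
| A | high_N | 344 |
| B | low_N | 207 |
| B | control | 37 |
| B | shaded | 189 |
| B | high_N | 359 |
| C | low_N | 33 |
| C | control | 4 |
| C | shaded | 321 |
| C | high_N | 192 |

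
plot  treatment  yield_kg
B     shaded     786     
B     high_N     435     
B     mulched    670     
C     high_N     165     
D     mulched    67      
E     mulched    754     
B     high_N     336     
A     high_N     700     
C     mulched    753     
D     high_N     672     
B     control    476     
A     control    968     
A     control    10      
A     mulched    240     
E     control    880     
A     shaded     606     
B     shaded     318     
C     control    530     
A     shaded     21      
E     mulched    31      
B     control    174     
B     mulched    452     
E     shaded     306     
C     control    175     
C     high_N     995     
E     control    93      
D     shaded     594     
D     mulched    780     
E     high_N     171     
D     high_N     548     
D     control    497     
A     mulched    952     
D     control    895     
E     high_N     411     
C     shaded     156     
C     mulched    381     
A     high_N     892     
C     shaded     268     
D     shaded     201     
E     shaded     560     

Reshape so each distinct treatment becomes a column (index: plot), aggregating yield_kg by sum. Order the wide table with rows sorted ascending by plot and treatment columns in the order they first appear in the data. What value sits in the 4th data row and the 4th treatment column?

With rows sorted ascending by plot, row 4 is plot=D. treatment columns in first-appearance order: shaded, high_N, mulched, control; column 4 is control.
Long rows with plot=D, treatment=control: 497 + 895 = 1392.

1392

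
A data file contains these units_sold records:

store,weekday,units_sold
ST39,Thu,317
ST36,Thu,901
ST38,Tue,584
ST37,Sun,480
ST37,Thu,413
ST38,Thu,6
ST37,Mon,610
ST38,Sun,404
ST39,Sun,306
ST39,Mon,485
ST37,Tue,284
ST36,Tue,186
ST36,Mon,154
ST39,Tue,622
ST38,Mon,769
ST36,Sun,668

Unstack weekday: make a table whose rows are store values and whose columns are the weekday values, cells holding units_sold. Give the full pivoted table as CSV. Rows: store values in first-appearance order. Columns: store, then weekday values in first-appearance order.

store,Thu,Tue,Sun,Mon
ST39,317,622,306,485
ST36,901,186,668,154
ST38,6,584,404,769
ST37,413,284,480,610

Columns: store plus the 4 distinct weekday values (Thu, Tue, Sun, Mon).
For example, row ST39 column Thu takes units_sold=317 from the long row (ST39, Thu).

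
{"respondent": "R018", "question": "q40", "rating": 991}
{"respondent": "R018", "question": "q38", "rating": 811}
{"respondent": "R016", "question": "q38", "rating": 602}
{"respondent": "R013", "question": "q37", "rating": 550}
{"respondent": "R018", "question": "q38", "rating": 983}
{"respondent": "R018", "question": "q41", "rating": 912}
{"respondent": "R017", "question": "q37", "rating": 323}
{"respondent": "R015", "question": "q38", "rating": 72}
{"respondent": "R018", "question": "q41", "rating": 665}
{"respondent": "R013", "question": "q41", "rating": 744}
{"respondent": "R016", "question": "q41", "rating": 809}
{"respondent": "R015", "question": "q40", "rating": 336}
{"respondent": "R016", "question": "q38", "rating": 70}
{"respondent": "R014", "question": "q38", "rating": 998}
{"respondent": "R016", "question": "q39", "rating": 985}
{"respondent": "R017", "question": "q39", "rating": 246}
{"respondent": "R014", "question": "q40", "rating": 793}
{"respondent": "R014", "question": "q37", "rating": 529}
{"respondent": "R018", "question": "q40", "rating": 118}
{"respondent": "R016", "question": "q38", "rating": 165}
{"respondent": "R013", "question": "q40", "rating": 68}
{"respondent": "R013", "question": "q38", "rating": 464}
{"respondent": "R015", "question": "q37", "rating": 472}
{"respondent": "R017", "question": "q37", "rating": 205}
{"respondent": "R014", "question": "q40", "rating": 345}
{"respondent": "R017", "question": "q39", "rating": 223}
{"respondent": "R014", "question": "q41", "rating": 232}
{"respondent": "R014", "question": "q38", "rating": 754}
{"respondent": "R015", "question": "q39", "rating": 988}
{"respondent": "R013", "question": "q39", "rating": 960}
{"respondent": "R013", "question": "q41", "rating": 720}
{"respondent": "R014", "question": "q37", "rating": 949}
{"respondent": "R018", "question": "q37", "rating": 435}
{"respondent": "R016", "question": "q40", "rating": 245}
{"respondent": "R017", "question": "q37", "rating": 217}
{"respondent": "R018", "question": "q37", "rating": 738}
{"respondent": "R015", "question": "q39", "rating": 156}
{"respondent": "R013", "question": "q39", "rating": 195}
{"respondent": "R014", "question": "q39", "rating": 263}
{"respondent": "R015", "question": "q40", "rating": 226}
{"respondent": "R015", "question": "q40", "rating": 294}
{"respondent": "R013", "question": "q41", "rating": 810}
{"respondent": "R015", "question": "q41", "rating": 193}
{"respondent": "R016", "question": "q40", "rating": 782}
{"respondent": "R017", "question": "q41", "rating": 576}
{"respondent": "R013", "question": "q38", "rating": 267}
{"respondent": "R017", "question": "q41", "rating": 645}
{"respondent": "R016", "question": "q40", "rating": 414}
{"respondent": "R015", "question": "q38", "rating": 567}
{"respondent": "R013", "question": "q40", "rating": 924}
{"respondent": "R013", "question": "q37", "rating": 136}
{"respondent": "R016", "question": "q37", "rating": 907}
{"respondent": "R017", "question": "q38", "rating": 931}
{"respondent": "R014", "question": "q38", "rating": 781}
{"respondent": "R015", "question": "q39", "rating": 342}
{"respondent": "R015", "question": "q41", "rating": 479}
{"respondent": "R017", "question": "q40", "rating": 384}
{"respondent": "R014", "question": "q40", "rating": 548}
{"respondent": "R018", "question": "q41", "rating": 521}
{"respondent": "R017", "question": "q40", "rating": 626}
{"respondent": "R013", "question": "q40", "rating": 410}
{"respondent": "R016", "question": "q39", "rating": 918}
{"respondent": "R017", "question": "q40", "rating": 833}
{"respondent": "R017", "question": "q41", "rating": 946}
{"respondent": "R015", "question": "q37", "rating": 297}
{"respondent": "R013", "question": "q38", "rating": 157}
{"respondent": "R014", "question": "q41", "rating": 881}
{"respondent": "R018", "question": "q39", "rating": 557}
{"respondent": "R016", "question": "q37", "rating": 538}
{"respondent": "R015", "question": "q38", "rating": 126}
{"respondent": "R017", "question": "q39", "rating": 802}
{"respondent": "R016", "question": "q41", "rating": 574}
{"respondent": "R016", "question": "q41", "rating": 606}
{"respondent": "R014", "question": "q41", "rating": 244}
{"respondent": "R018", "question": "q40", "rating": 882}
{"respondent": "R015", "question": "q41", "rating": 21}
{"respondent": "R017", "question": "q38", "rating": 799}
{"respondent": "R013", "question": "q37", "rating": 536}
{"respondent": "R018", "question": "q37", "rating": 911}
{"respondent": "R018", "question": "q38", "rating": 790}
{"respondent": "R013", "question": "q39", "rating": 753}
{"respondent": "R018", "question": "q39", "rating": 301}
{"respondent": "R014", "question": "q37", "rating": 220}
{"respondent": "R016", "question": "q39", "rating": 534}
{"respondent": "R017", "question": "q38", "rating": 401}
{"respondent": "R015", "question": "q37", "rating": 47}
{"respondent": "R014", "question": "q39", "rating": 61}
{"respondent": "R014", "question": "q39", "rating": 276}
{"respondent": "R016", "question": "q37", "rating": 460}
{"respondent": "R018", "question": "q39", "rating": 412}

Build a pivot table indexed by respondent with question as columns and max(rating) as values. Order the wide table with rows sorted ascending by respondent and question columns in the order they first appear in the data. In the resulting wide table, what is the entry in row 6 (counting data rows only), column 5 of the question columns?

With rows sorted ascending by respondent, row 6 is respondent=R018. question columns in first-appearance order: q40, q38, q37, q41, q39; column 5 is q39.
Long rows with respondent=R018, question=q39: max(557, 301, 412) = 557.

557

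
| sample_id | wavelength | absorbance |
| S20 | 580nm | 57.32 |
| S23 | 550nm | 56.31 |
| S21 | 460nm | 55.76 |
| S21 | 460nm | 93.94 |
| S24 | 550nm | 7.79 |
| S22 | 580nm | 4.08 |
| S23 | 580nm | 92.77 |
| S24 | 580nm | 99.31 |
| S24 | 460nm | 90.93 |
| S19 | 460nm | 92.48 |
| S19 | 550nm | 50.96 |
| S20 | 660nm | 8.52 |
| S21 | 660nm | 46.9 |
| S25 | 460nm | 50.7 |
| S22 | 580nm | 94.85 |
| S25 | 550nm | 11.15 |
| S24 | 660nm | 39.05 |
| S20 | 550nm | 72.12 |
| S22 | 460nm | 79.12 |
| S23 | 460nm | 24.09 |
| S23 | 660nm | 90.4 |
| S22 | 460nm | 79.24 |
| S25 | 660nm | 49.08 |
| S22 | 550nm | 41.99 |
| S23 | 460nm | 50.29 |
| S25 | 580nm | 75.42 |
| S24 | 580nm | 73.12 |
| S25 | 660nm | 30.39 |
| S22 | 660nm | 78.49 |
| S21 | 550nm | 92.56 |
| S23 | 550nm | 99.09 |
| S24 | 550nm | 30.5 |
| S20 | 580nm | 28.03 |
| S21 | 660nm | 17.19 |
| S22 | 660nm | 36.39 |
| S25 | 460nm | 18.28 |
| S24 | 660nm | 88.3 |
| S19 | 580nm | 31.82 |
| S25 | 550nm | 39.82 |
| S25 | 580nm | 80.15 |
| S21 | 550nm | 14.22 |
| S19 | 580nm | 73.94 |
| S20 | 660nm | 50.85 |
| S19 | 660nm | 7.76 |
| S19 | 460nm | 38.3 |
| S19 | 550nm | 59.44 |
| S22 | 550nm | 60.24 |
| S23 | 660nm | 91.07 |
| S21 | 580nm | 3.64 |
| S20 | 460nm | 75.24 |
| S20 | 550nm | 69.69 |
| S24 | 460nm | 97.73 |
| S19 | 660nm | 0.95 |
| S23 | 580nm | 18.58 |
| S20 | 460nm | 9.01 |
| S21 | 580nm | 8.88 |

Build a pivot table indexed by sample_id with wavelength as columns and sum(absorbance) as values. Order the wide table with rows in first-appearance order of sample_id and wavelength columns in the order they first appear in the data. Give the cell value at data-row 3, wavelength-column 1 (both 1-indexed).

12.52

With rows in first-appearance order of sample_id, row 3 is sample_id=S21. wavelength columns in first-appearance order: 580nm, 550nm, 460nm, 660nm; column 1 is 580nm.
Long rows with sample_id=S21, wavelength=580nm: 3.64 + 8.88 = 12.52.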